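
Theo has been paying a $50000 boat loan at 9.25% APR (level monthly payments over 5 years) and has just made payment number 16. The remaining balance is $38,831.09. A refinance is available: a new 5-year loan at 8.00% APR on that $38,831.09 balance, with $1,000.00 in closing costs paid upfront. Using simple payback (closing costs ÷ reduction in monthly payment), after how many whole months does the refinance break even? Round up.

Current payment = 50,000 × 9.25%/12 / (1 − (1+0.0077083)^−60) = $1,043.99.
Refinanced payment = 38,831.09 × 0.0066667 / (1 − (1+0.0066667)^−60) = $787.35.
Monthly savings = $1,043.99 − $787.35 = $256.64.
Break-even = $1,000.00 / $256.64 = 3.90 → 4 months.

4 months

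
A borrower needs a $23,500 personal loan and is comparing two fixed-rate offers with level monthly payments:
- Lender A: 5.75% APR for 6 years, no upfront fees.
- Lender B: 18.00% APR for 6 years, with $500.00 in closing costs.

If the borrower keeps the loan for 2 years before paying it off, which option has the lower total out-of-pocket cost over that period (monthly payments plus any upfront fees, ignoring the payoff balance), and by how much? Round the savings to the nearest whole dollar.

Lender A: at 5.75% the monthly rate is 0.0047917, so the payment is 23,500 × 0.0047917 / (1 − 1.0047917^−72) = $386.70.
Lender B: monthly rate = 18%/12 = 0.0150000; payment = 23,500 × 0.0150000 / (1 − (1+0.0150000)^−72) = $535.98.
Over 24 months: Lender A costs 24 × $386.70 = $9,280.80; Lender B costs 24 × $535.98 + $500.00 = $13,363.52.
Lender A is cheaper by $13,363.52 − $9,280.80 = $4,082.72.

Lender A by $4,083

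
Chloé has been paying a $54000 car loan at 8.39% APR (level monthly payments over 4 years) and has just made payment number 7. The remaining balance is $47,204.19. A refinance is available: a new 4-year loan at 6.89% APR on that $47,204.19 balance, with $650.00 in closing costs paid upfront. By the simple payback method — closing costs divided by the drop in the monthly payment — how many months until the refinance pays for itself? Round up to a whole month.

Current payment = 54,000 × 8.39%/12 / (1 − (1+0.0069917)^−48) = $1,328.21.
Refinanced payment = 47,204.19 × 0.0057417 / (1 − (1+0.0057417)^−48) = $1,127.96.
Monthly savings = $1,328.21 − $1,127.96 = $200.25.
Break-even = $650.00 / $200.25 = 3.25 → 4 months.

4 months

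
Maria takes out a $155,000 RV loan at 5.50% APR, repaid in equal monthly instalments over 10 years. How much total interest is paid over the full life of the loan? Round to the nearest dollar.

Monthly rate = 5.5%/12 = 0.0045833; payment = 155,000 × 0.0045833 / (1 − (1+0.0045833)^−120) = $1,682.16.
Total paid = 120 × $1,682.16 = $201,859.20; interest = $201,859.20 − $155,000 = $46,859.20.

$46,859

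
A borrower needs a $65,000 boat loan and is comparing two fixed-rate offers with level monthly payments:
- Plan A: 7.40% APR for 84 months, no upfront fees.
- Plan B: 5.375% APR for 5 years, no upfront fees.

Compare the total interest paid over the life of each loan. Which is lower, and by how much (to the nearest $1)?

Plan B by $9,208

Plan A: monthly rate = 7.4%/12 = 0.0061667; payment = 65,000 × 0.0061667 / (1 − (1+0.0061667)^−84) = $993.78.
Total interest on Plan A = 84 × $993.78 − $65,000 = $18,477.52.
Plan B: monthly rate = 5.375%/12 = 0.0044792; payment = 65,000 × 0.0044792 / (1 − (1+0.0044792)^−60) = $1,237.83.
Total interest on Plan B = 60 × $1,237.83 − $65,000 = $9,269.80.
Plan B is lower by $9,207.72.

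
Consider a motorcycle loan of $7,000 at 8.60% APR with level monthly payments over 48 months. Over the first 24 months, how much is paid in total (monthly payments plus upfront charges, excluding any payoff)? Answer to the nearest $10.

$4,150

At 8.60% the monthly rate is 0.0071667, so the payment is 7,000 × 0.0071667 / (1 − 1.0071667^−48) = $172.87.
Total outlay = 24 × $172.87 = $4,148.88.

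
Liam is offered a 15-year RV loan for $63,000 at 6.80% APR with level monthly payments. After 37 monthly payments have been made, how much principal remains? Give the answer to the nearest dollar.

With monthly rate i = 6.8%/12 = 0.0056667, the balance after k of n payments is P · [(1+i)^n − (1+i)^k] / [(1+i)^n − 1].
(1+0.0056667)^180 = 2.76522186 and (1+0.0056667)^37 = 1.23253725, so the balance is 63,000 × (2.76522186 − 1.23253725) / (2.76522186 − 1) = $54,700.85.

$54,701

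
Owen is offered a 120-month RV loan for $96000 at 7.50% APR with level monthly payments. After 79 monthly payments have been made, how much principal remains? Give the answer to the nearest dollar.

$41,102

With monthly rate i = 7.5%/12 = 0.0062500, the balance after k of n payments is P · [(1+i)^n − (1+i)^k] / [(1+i)^n − 1].
(1+0.0062500)^120 = 2.11206464 and (1+0.0062500)^79 = 1.63593324, so the balance is 96,000 × (2.11206464 − 1.63593324) / (2.11206464 − 1) = $41,102.48.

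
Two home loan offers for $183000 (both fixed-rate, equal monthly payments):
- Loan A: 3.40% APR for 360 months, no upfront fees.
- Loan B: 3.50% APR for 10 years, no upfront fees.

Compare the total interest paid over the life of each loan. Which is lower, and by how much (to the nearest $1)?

Loan A: at 3.40% the monthly rate is 0.0028333, so the payment is 183,000 × 0.0028333 / (1 − 1.0028333^−360) = $811.57.
Total interest on Loan A = 360 × $811.57 − $183,000 = $109,165.20.
Loan B: at 3.50% the monthly rate is 0.0029167, so the payment is 183,000 × 0.0029167 / (1 − 1.0029167^−120) = $1,809.61.
Total interest on Loan B = 120 × $1,809.61 − $183,000 = $34,153.20.
Loan B is lower by $75,012.00.

Loan B by $75,012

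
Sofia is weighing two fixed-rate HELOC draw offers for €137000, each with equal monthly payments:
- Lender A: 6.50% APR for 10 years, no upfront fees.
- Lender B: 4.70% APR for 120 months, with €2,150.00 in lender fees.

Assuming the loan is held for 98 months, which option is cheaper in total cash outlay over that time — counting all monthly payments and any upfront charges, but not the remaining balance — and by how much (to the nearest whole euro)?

Lender B by €9,857

Lender A: monthly rate = 6.5%/12 = 0.0054167; payment = 137,000 × 0.0054167 / (1 − (1+0.0054167)^−120) = €1,555.61.
Lender B: monthly rate = 4.7%/12 = 0.0039167; payment = 137,000 × 0.0039167 / (1 − (1+0.0039167)^−120) = €1,433.09.
Over 98 months: Lender A costs 98 × €1,555.61 = €152,449.78; Lender B costs 98 × €1,433.09 + €2,150.00 = €142,592.82.
Lender B is cheaper by €152,449.78 − €142,592.82 = €9,856.96.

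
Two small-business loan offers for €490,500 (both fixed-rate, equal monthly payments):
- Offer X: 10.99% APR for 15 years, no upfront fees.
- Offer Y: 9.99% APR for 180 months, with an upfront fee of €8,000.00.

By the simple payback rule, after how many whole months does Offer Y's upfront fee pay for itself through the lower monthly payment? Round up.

Offer X: at 10.99% the monthly rate is 0.0091583, so the payment is 490,500 × 0.0091583 / (1 − 1.0091583^−180) = €5,571.93.
Offer Y: at 9.99% the monthly rate is 0.0083250, so the payment is 490,500 × 0.0083250 / (1 − 1.0083250^−180) = €5,267.94.
Monthly savings = €5,571.93 − €5,267.94 = €303.99.
Break-even = €8,000.00 / €303.99 = 26.32 → 27 months.

27 months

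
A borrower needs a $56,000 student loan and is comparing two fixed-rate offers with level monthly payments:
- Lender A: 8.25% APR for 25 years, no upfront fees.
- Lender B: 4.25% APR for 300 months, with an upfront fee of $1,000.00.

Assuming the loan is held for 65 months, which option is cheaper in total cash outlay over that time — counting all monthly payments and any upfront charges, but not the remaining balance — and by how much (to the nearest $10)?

Lender B by $7,980

Lender A: at 8.25% the monthly rate is 0.0068750, so the payment is 56,000 × 0.0068750 / (1 − 1.0068750^−300) = $441.53.
Lender B: monthly rate = 4.25%/12 = 0.0035417; payment = 56,000 × 0.0035417 / (1 − (1+0.0035417)^−300) = $303.37.
Over 65 months: Lender A costs 65 × $441.53 = $28,699.45; Lender B costs 65 × $303.37 + $1,000.00 = $20,719.05.
Lender B is cheaper by $28,699.45 − $20,719.05 = $7,980.40.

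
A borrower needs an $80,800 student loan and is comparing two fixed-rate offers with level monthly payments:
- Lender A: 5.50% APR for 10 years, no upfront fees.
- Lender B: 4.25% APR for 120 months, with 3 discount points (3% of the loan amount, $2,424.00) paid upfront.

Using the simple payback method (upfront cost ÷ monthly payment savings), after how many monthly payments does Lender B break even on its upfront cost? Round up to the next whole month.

50 months

Lender A: at 5.50% the monthly rate is 0.0045833, so the payment is 80,800 × 0.0045833 / (1 − 1.0045833^−120) = $876.89.
Lender B: at 4.25% the monthly rate is 0.0035417, so the payment is 80,800 × 0.0035417 / (1 − 1.0035417^−120) = $827.70.
Monthly savings = $876.89 − $827.70 = $49.19.
Break-even = $2,424.00 / $49.19 = 49.28 → 50 months.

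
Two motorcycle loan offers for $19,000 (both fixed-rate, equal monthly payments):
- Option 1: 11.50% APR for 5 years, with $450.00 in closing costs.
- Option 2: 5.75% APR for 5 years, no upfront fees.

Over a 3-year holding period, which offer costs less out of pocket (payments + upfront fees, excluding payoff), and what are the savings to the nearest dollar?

Option 2 by $2,349

Option 1: monthly rate = 11.5%/12 = 0.0095833; payment = 19,000 × 0.0095833 / (1 − (1+0.0095833)^−60) = $417.86.
Option 2: monthly rate = 5.75%/12 = 0.0047917; payment = 19,000 × 0.0047917 / (1 − (1+0.0047917)^−60) = $365.12.
Over 36 months: Option 1 costs 36 × $417.86 + $450.00 = $15,492.96; Option 2 costs 36 × $365.12 = $13,144.32.
Option 2 is cheaper by $15,492.96 − $13,144.32 = $2,348.64.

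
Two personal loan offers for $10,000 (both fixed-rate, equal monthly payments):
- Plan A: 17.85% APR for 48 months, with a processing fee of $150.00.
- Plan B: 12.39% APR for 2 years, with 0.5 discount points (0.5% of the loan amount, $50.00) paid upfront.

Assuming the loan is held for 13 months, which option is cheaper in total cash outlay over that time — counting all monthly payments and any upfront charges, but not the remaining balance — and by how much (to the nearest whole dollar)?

Plan A by $2,235

Plan A: at 17.85% the monthly rate is 0.0148750, so the payment is 10,000 × 0.0148750 / (1 − 1.0148750^−48) = $292.97.
Plan B: monthly rate = 12.39%/12 = 0.0103250; payment = 10,000 × 0.0103250 / (1 − (1+0.0103250)^−24) = $472.56.
Over 13 months: Plan A costs 13 × $292.97 + $150.00 = $3,958.61; Plan B costs 13 × $472.56 + $50.00 = $6,193.28.
Plan A is cheaper by $6,193.28 − $3,958.61 = $2,234.67.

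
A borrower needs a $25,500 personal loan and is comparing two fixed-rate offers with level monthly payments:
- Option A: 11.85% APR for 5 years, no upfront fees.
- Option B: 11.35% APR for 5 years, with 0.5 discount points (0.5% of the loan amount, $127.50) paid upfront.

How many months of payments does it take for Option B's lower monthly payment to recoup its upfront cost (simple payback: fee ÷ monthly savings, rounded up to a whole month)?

20 months

Option A: monthly rate = 11.85%/12 = 0.0098750; payment = 25,500 × 0.0098750 / (1 − (1+0.0098750)^−60) = $565.30.
Option B: monthly rate = 11.35%/12 = 0.0094583; payment = 25,500 × 0.0094583 / (1 − (1+0.0094583)^−60) = $558.89.
Monthly savings = $565.30 − $558.89 = $6.41.
Break-even = $127.50 / $6.41 = 19.89 → 20 months.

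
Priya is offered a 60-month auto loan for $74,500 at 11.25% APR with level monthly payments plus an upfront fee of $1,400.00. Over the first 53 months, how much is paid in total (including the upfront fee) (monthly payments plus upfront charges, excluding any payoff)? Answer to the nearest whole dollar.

At 11.25% the monthly rate is 0.0093750, so the payment is 74,500 × 0.0093750 / (1 − 1.0093750^−60) = $1,629.11.
Total outlay = 53 × $1,629.11 + $1,400.00 = $87,742.83.

$87,743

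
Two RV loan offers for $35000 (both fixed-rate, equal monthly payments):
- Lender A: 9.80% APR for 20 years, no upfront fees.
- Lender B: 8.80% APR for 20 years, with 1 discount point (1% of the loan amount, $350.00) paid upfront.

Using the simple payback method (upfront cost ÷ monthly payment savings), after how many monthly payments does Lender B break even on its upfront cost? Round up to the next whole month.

Lender A: at 9.80% the monthly rate is 0.0081667, so the payment is 35,000 × 0.0081667 / (1 − 1.0081667^−240) = $333.13.
Lender B: monthly rate = 8.8%/12 = 0.0073333; payment = 35,000 × 0.0073333 / (1 − (1+0.0073333)^−240) = $310.42.
Monthly savings = $333.13 − $310.42 = $22.71.
Break-even = $350.00 / $22.71 = 15.41 → 16 months.

16 months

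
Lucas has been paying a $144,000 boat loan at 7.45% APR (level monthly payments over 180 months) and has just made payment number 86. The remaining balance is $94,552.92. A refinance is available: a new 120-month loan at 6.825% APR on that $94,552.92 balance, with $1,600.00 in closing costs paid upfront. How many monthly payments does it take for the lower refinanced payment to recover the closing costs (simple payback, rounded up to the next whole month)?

Current payment = 144,000 × 7.45%/12 / (1 − (1+0.0062083)^−180) = $1,330.81.
Refinanced payment = 94,552.92 × 0.0056875 / (1 − (1+0.0056875)^−120) = $1,089.33.
Monthly savings = $1,330.81 − $1,089.33 = $241.48.
Break-even = $1,600.00 / $241.48 = 6.63 → 7 months.

7 months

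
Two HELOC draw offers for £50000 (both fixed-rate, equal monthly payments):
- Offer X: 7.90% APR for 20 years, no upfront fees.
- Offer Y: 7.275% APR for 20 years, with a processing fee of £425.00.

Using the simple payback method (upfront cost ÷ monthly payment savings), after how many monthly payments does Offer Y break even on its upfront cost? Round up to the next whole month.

Offer X: monthly rate = 7.9%/12 = 0.0065833; payment = 50,000 × 0.0065833 / (1 − (1+0.0065833)^−240) = £415.11.
Offer Y: at 7.275% the monthly rate is 0.0060625, so the payment is 50,000 × 0.0060625 / (1 − 1.0060625^−240) = £395.95.
Monthly savings = £415.11 − £395.95 = £19.16.
Break-even = £425.00 / £19.16 = 22.18 → 23 months.

23 months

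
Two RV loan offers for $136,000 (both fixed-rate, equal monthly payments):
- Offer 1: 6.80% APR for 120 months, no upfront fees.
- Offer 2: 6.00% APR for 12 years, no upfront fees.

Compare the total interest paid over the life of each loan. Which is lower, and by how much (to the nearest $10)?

Offer 1 by $3,300

Offer 1: at 6.80% the monthly rate is 0.0056667, so the payment is 136,000 × 0.0056667 / (1 − 1.0056667^−120) = $1,565.09.
Total interest on Offer 1 = 120 × $1,565.09 − $136,000 = $51,810.80.
Offer 2: monthly rate = 6%/12 = 0.0050000; payment = 136,000 × 0.0050000 / (1 − (1+0.0050000)^−144) = $1,327.16.
Total interest on Offer 2 = 144 × $1,327.16 − $136,000 = $55,111.04.
Offer 1 is lower by $3,300.24.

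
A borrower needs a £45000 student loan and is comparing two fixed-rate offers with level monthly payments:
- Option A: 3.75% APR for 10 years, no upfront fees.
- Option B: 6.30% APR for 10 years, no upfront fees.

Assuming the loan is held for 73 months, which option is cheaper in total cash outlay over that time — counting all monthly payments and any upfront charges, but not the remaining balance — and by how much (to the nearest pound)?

Option A by £4,097

Option A: monthly rate = 3.75%/12 = 0.0031250; payment = 45,000 × 0.0031250 / (1 − (1+0.0031250)^−120) = £450.28.
Option B: at 6.30% the monthly rate is 0.0052500, so the payment is 45,000 × 0.0052500 / (1 − 1.0052500^−120) = £506.40.
Over 73 months: Option A costs 73 × £450.28 = £32,870.44; Option B costs 73 × £506.40 = £36,967.20.
Option A is cheaper by £36,967.20 − £32,870.44 = £4,096.76.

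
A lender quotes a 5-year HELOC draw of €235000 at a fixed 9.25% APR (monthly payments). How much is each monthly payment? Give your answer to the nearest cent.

€4,906.78

Monthly rate = 9.25%/12 = 0.0077083; payment = 235,000 × 0.0077083 / (1 − (1+0.0077083)^−60) = €4,906.78.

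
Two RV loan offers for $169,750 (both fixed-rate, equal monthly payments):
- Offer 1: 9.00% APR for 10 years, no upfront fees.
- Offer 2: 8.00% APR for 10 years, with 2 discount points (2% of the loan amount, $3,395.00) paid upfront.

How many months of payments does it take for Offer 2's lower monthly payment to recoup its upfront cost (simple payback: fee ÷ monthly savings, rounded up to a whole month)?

Offer 1: monthly rate = 9%/12 = 0.0075000; payment = 169,750 × 0.0075000 / (1 − (1+0.0075000)^−120) = $2,150.32.
Offer 2: at 8.00% the monthly rate is 0.0066667, so the payment is 169,750 × 0.0066667 / (1 − 1.0066667^−120) = $2,059.54.
Monthly savings = $2,150.32 − $2,059.54 = $90.78.
Break-even = $3,395.00 / $90.78 = 37.40 → 38 months.

38 months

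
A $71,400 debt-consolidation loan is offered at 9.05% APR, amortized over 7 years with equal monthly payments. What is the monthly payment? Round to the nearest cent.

$1,150.57

Monthly rate = 9.05%/12 = 0.0075417; payment = 71,400 × 0.0075417 / (1 − (1+0.0075417)^−84) = $1,150.57.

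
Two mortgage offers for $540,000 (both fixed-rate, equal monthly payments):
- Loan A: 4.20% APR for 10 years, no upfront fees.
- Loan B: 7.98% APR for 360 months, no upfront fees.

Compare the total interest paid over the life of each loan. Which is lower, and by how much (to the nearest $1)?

Loan A by $761,483

Loan A: at 4.20% the monthly rate is 0.0035000, so the payment is 540,000 × 0.0035000 / (1 − 1.0035000^−120) = $5,518.71.
Total interest on Loan A = 120 × $5,518.71 − $540,000 = $122,245.20.
Loan B: at 7.98% the monthly rate is 0.0066500, so the payment is 540,000 × 0.0066500 / (1 − 1.0066500^−360) = $3,954.80.
Total interest on Loan B = 360 × $3,954.80 − $540,000 = $883,728.00.
Loan A is lower by $761,482.80.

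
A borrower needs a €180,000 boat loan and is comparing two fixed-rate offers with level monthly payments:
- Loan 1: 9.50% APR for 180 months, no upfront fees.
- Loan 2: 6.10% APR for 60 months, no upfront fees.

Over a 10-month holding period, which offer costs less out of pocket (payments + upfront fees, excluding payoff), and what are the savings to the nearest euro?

Loan 1: monthly rate = 9.5%/12 = 0.0079167; payment = 180,000 × 0.0079167 / (1 − (1+0.0079167)^−180) = €1,879.60.
Loan 2: at 6.10% the monthly rate is 0.0050833, so the payment is 180,000 × 0.0050833 / (1 − 1.0050833^−60) = €3,488.28.
Over 10 months: Loan 1 costs 10 × €1,879.60 = €18,796.00; Loan 2 costs 10 × €3,488.28 = €34,882.80.
Loan 1 is cheaper by €34,882.80 − €18,796.00 = €16,086.80.

Loan 1 by €16,087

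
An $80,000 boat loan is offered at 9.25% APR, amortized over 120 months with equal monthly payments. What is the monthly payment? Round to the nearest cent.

Monthly rate = 9.25%/12 = 0.0077083; payment = 80,000 × 0.0077083 / (1 − (1+0.0077083)^−120) = $1,024.26.

$1,024.26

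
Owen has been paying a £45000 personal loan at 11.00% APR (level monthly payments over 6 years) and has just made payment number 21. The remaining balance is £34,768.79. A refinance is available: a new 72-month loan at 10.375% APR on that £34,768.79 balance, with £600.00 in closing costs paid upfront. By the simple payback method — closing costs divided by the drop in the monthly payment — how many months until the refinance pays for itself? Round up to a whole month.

Current payment = 45,000 × 11%/12 / (1 − (1+0.0091667)^−72) = £856.53.
Refinanced payment = 34,768.79 × 0.0086458 / (1 − (1+0.0086458)^−72) = £650.72.
Monthly savings = £856.53 − £650.72 = £205.81.
Break-even = £600.00 / £205.81 = 2.92 → 3 months.

3 months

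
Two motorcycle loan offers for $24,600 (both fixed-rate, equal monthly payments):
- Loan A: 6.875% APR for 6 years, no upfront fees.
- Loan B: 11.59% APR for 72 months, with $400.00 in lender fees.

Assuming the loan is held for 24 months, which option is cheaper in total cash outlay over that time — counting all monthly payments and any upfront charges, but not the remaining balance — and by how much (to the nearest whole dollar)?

Loan A: monthly rate = 6.875%/12 = 0.0057292; payment = 24,600 × 0.0057292 / (1 − (1+0.0057292)^−72) = $417.93.
Loan B: at 11.59% the monthly rate is 0.0096583, so the payment is 24,600 × 0.0096583 / (1 − 1.0096583^−72) = $475.71.
Over 24 months: Loan A costs 24 × $417.93 = $10,030.32; Loan B costs 24 × $475.71 + $400.00 = $11,817.04.
Loan A is cheaper by $11,817.04 − $10,030.32 = $1,786.72.

Loan A by $1,787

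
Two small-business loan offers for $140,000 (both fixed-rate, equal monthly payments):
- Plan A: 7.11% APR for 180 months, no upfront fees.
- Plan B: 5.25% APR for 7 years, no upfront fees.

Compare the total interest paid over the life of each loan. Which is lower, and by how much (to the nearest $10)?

Plan A: at 7.11% the monthly rate is 0.0059250, so the payment is 140,000 × 0.0059250 / (1 − 1.0059250^−180) = $1,266.99.
Total interest on Plan A = 180 × $1,266.99 − $140,000 = $88,058.20.
Plan B: monthly rate = 5.25%/12 = 0.0043750; payment = 140,000 × 0.0043750 / (1 − (1+0.0043750)^−84) = $1,995.23.
Total interest on Plan B = 84 × $1,995.23 − $140,000 = $27,599.32.
Plan B is lower by $60,458.88.

Plan B by $60,460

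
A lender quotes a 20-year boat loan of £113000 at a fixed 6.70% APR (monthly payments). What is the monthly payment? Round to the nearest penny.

£855.86

At 6.70% the monthly rate is 0.0055833, so the payment is 113,000 × 0.0055833 / (1 − 1.0055833^−240) = £855.86.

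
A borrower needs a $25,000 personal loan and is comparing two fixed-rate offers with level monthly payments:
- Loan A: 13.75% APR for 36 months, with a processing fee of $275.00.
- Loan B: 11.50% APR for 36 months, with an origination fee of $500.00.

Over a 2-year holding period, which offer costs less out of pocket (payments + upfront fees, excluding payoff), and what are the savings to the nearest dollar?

Loan A: at 13.75% the monthly rate is 0.0114583, so the payment is 25,000 × 0.0114583 / (1 − 1.0114583^−36) = $851.41.
Loan B: monthly rate = 11.5%/12 = 0.0095833; payment = 25,000 × 0.0095833 / (1 − (1+0.0095833)^−36) = $824.40.
Over 24 months: Loan A costs 24 × $851.41 + $275.00 = $20,708.84; Loan B costs 24 × $824.40 + $500.00 = $20,285.60.
Loan B is cheaper by $20,708.84 − $20,285.60 = $423.24.

Loan B by $423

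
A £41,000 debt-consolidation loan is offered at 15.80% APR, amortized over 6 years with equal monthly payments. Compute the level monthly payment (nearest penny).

£884.86

Monthly rate = 15.8%/12 = 0.0131667; payment = 41,000 × 0.0131667 / (1 − (1+0.0131667)^−72) = £884.86.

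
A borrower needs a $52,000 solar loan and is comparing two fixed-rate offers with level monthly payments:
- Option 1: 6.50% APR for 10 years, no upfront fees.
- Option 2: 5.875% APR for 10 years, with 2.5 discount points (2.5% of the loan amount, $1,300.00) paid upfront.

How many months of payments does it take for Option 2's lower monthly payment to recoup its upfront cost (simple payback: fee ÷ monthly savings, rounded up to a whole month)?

Option 1: at 6.50% the monthly rate is 0.0054167, so the payment is 52,000 × 0.0054167 / (1 − 1.0054167^−120) = $590.45.
Option 2: at 5.875% the monthly rate is 0.0048958, so the payment is 52,000 × 0.0048958 / (1 − 1.0048958^−120) = $574.05.
Monthly savings = $590.45 − $574.05 = $16.40.
Break-even = $1,300.00 / $16.40 = 79.27 → 80 months.

80 months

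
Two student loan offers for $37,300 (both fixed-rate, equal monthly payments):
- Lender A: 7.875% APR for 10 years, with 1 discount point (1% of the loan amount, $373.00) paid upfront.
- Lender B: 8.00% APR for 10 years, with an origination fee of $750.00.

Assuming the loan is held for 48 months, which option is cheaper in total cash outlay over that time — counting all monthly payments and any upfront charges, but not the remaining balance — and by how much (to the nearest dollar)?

Lender A by $495

Lender A: monthly rate = 7.875%/12 = 0.0065625; payment = 37,300 × 0.0065625 / (1 − (1+0.0065625)^−120) = $450.09.
Lender B: at 8.00% the monthly rate is 0.0066667, so the payment is 37,300 × 0.0066667 / (1 − 1.0066667^−120) = $452.55.
Over 48 months: Lender A costs 48 × $450.09 + $373.00 = $21,977.32; Lender B costs 48 × $452.55 + $750.00 = $22,472.40.
Lender A is cheaper by $22,472.40 − $21,977.32 = $495.08.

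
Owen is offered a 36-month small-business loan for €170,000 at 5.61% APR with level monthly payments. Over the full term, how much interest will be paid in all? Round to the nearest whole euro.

At 5.61% the monthly rate is 0.0046750, so the payment is 170,000 × 0.0046750 / (1 − 1.0046750^−36) = €5,141.74.
Total paid = 36 × €5,141.74 = €185,102.64; interest = €185,102.64 − €170,000 = €15,102.64.

€15,103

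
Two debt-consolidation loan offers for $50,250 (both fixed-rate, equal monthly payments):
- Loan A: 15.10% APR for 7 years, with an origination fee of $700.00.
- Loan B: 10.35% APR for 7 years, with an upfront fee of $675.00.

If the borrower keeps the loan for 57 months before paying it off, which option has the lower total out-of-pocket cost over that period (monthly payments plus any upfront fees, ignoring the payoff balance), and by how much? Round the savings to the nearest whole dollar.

Loan B by $7,387

Loan A: monthly rate = 15.1%/12 = 0.0125833; payment = 50,250 × 0.0125833 / (1 − (1+0.0125833)^−84) = $972.48.
Loan B: monthly rate = 10.35%/12 = 0.0086250; payment = 50,250 × 0.0086250 / (1 − (1+0.0086250)^−84) = $843.32.
Over 57 months: Loan A costs 57 × $972.48 + $700.00 = $56,131.36; Loan B costs 57 × $843.32 + $675.00 = $48,744.24.
Loan B is cheaper by $56,131.36 − $48,744.24 = $7,387.12.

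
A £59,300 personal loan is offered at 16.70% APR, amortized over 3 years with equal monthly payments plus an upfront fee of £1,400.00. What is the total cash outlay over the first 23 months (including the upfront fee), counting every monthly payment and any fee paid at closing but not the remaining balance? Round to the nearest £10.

Monthly rate = 16.7%/12 = 0.0139167; payment = 59,300 × 0.0139167 / (1 − (1+0.0139167)^−36) = £2,105.36.
Total outlay = 23 × £2,105.36 + £1,400.00 = £49,823.28.

£49,820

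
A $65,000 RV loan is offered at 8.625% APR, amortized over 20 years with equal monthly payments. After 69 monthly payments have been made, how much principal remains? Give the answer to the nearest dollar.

With monthly rate i = 8.625%/12 = 0.0071875, the balance after k of n payments is P · [(1+i)^n − (1+i)^k] / [(1+i)^n − 1].
(1+0.0071875)^240 = 5.57800021 and (1+0.0071875)^69 = 1.63912689, so the balance is 65,000 × (5.57800021 − 1.63912689) / (5.57800021 − 1) = $55,925.46.

$55,925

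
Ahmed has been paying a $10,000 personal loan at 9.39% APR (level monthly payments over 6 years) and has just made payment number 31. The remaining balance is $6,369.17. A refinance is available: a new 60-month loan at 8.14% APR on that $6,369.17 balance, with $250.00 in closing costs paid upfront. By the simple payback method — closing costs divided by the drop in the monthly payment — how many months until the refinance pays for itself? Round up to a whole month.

Current payment = 10,000 × 9.39%/12 / (1 − (1+0.0078250)^−72) = $182.20.
Refinanced payment = 6,369.17 × 0.0067833 / (1 − (1+0.0067833)^−60) = $129.57.
Monthly savings = $182.20 − $129.57 = $52.63.
Break-even = $250.00 / $52.63 = 4.75 → 5 months.

5 months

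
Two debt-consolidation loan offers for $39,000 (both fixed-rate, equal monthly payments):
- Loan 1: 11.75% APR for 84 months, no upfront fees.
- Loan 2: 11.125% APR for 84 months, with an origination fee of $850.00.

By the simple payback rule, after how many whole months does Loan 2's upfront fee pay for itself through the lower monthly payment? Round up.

66 months

Loan 1: at 11.75% the monthly rate is 0.0097917, so the payment is 39,000 × 0.0097917 / (1 − 1.0097917^−84) = $683.25.
Loan 2: monthly rate = 11.125%/12 = 0.0092708; payment = 39,000 × 0.0092708 / (1 − (1+0.0092708)^−84) = $670.34.
Monthly savings = $683.25 − $670.34 = $12.91.
Break-even = $850.00 / $12.91 = 65.84 → 66 months.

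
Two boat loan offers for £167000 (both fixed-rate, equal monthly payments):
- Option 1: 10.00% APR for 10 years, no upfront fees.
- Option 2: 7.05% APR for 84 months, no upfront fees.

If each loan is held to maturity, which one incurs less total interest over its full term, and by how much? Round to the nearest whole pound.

Option 2 by £52,767

Option 1: monthly rate = 10%/12 = 0.0083333; payment = 167,000 × 0.0083333 / (1 − (1+0.0083333)^−120) = £2,206.92.
Total interest on Option 1 = 120 × £2,206.92 − £167,000 = £97,830.40.
Option 2: at 7.05% the monthly rate is 0.0058750, so the payment is 167,000 × 0.0058750 / (1 − 1.0058750^−84) = £2,524.56.
Total interest on Option 2 = 84 × £2,524.56 − £167,000 = £45,063.04.
Option 2 is lower by £52,767.36.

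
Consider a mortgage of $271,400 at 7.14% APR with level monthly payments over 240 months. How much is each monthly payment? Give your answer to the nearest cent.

$2,127.03

Monthly rate = 7.14%/12 = 0.0059500; payment = 271,400 × 0.0059500 / (1 − (1+0.0059500)^−240) = $2,127.03.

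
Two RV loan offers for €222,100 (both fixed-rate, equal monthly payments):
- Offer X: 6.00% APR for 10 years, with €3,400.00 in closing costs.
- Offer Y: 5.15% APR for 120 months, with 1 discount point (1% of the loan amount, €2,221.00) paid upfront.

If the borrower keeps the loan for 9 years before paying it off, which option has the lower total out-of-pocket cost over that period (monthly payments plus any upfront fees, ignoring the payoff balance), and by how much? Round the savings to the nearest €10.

Offer X: at 6.00% the monthly rate is 0.0050000, so the payment is 222,100 × 0.0050000 / (1 − 1.0050000^−120) = €2,465.77.
Offer Y: at 5.15% the monthly rate is 0.0042917, so the payment is 222,100 × 0.0042917 / (1 − 1.0042917^−120) = €2,372.03.
Over 108 months: Offer X costs 108 × €2,465.77 + €3,400.00 = €269,703.16; Offer Y costs 108 × €2,372.03 + €2,221.00 = €258,400.24.
Offer Y is cheaper by €269,703.16 − €258,400.24 = €11,302.92.

Offer Y by €11,300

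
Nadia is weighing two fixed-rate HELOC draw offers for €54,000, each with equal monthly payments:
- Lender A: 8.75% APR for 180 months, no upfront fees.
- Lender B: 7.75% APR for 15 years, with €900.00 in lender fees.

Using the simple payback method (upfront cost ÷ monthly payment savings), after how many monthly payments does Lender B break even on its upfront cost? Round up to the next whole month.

Lender A: at 8.75% the monthly rate is 0.0072917, so the payment is 54,000 × 0.0072917 / (1 − 1.0072917^−180) = €539.70.
Lender B: monthly rate = 7.75%/12 = 0.0064583; payment = 54,000 × 0.0064583 / (1 − (1+0.0064583)^−180) = €508.29.
Monthly savings = €539.70 − €508.29 = €31.41.
Break-even = €900.00 / €31.41 = 28.65 → 29 months.

29 months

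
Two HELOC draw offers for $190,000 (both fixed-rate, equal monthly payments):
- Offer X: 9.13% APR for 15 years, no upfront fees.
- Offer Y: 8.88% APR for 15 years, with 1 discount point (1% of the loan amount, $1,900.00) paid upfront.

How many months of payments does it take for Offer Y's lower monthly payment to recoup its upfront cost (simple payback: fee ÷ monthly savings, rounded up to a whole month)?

68 months

Offer X: monthly rate = 9.13%/12 = 0.0076083; payment = 190,000 × 0.0076083 / (1 − (1+0.0076083)^−180) = $1,941.83.
Offer Y: at 8.88% the monthly rate is 0.0074000, so the payment is 190,000 × 0.0074000 / (1 − 1.0074000^−180) = $1,913.57.
Monthly savings = $1,941.83 − $1,913.57 = $28.26.
Break-even = $1,900.00 / $28.26 = 67.23 → 68 months.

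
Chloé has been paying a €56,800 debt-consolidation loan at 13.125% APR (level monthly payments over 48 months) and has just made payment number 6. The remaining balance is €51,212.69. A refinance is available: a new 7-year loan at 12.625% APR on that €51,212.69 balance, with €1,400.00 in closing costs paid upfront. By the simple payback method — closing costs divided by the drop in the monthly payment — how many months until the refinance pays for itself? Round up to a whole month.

3 months

Current payment = 56,800 × 13.125%/12 / (1 − (1+0.0109375)^−48) = €1,527.33.
Refinanced payment = 51,212.69 × 0.0105208 / (1 − (1+0.0105208)^−84) = €921.25.
Monthly savings = €1,527.33 − €921.25 = €606.08.
Break-even = €1,400.00 / €606.08 = 2.31 → 3 months.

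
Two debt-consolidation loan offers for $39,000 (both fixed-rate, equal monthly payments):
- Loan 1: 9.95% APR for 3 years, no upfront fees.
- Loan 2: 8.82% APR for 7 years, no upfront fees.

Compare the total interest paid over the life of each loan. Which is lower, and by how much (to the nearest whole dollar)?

Loan 1 by $7,139

Loan 1: at 9.95% the monthly rate is 0.0082917, so the payment is 39,000 × 0.0082917 / (1 − 1.0082917^−36) = $1,257.50.
Total interest on Loan 1 = 36 × $1,257.50 − $39,000 = $6,270.00.
Loan 2: at 8.82% the monthly rate is 0.0073500, so the payment is 39,000 × 0.0073500 / (1 − 1.0073500^−84) = $623.92.
Total interest on Loan 2 = 84 × $623.92 − $39,000 = $13,409.28.
Loan 1 is lower by $7,139.28.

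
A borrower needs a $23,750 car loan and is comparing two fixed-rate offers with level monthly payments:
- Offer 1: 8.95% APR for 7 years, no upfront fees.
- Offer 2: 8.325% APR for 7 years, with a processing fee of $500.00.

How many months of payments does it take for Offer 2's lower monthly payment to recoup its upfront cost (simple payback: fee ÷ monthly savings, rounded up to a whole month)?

67 months

Offer 1: monthly rate = 8.95%/12 = 0.0074583; payment = 23,750 × 0.0074583 / (1 − (1+0.0074583)^−84) = $381.51.
Offer 2: monthly rate = 8.325%/12 = 0.0069375; payment = 23,750 × 0.0069375 / (1 − (1+0.0069375)^−84) = $374.03.
Monthly savings = $381.51 − $374.03 = $7.48.
Break-even = $500.00 / $7.48 = 66.84 → 67 months.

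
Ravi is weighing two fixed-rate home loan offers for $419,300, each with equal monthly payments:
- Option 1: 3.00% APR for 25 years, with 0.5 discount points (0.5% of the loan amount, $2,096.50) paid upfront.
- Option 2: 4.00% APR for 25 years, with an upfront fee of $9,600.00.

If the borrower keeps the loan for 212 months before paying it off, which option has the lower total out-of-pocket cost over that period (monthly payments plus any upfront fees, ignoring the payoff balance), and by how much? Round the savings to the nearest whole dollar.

Option 1: monthly rate = 3%/12 = 0.0025000; payment = 419,300 × 0.0025000 / (1 − (1+0.0025000)^−300) = $1,988.37.
Option 2: at 4.00% the monthly rate is 0.0033333, so the payment is 419,300 × 0.0033333 / (1 − 1.0033333^−300) = $2,213.22.
Over 212 months: Option 1 costs 212 × $1,988.37 + $2,096.50 = $423,630.94; Option 2 costs 212 × $2,213.22 + $9,600.00 = $478,802.64.
Option 1 is cheaper by $478,802.64 − $423,630.94 = $55,171.70.

Option 1 by $55,172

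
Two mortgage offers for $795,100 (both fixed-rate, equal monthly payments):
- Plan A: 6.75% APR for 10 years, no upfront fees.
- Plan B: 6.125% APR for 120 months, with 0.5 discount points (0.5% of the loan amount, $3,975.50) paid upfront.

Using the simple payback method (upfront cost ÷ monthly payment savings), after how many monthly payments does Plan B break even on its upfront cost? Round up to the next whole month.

Plan A: at 6.75% the monthly rate is 0.0056250, so the payment is 795,100 × 0.0056250 / (1 − 1.0056250^−120) = $9,129.67.
Plan B: at 6.125% the monthly rate is 0.0051042, so the payment is 795,100 × 0.0051042 / (1 − 1.0051042^−120) = $8,877.23.
Monthly savings = $9,129.67 − $8,877.23 = $252.44.
Break-even = $3,975.50 / $252.44 = 15.75 → 16 months.

16 months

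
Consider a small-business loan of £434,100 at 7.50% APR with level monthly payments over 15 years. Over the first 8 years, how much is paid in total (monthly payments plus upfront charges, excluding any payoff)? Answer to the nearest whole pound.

£386,319

Monthly rate = 7.5%/12 = 0.0062500; payment = 434,100 × 0.0062500 / (1 − (1+0.0062500)^−180) = £4,024.16.
Total outlay = 96 × £4,024.16 = £386,319.36.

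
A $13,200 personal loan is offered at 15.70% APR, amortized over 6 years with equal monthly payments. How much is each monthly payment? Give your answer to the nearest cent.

$284.16

Monthly rate = 15.7%/12 = 0.0130833; payment = 13,200 × 0.0130833 / (1 − (1+0.0130833)^−72) = $284.16.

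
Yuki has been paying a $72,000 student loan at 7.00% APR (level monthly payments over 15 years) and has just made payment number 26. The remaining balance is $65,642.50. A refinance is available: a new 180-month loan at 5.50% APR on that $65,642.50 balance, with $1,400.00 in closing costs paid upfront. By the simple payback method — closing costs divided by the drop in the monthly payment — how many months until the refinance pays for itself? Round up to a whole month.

13 months

Current payment = 72,000 × 7%/12 / (1 − (1+0.0058333)^−180) = $647.16.
Refinanced payment = 65,642.50 × 0.0045833 / (1 − (1+0.0045833)^−180) = $536.35.
Monthly savings = $647.16 − $536.35 = $110.81.
Break-even = $1,400.00 / $110.81 = 12.63 → 13 months.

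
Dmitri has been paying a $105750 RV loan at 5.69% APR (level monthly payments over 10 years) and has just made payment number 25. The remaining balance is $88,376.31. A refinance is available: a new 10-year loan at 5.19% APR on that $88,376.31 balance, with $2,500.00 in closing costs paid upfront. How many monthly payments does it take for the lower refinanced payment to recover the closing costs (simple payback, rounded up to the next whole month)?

Current payment = 105,750 × 5.69%/12 / (1 − (1+0.0047417)^−120) = $1,157.65.
Refinanced payment = 88,376.31 × 0.0043250 / (1 − (1+0.0043250)^−120) = $945.60.
Monthly savings = $1,157.65 − $945.60 = $212.05.
Break-even = $2,500.00 / $212.05 = 11.79 → 12 months.

12 months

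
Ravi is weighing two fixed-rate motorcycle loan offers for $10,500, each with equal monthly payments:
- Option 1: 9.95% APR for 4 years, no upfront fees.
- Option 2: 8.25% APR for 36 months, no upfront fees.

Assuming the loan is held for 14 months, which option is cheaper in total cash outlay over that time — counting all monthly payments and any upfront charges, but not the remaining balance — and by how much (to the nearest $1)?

Option 1 by $899

Option 1: monthly rate = 9.95%/12 = 0.0082917; payment = 10,500 × 0.0082917 / (1 − (1+0.0082917)^−48) = $266.06.
Option 2: monthly rate = 8.25%/12 = 0.0068750; payment = 10,500 × 0.0068750 / (1 − (1+0.0068750)^−36) = $330.24.
Over 14 months: Option 1 costs 14 × $266.06 = $3,724.84; Option 2 costs 14 × $330.24 = $4,623.36.
Option 1 is cheaper by $4,623.36 − $3,724.84 = $898.52.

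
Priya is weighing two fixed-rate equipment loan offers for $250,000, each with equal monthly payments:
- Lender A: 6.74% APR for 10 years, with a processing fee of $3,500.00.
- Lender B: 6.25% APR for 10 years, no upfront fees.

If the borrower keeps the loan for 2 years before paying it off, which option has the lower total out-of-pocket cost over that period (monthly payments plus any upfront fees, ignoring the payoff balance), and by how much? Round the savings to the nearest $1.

Lender B by $4,996

Lender A: at 6.74% the monthly rate is 0.0056167, so the payment is 250,000 × 0.0056167 / (1 − 1.0056167^−120) = $2,869.32.
Lender B: monthly rate = 6.25%/12 = 0.0052083; payment = 250,000 × 0.0052083 / (1 − (1+0.0052083)^−120) = $2,807.00.
Over 24 months: Lender A costs 24 × $2,869.32 + $3,500.00 = $72,363.68; Lender B costs 24 × $2,807.00 = $67,368.00.
Lender B is cheaper by $72,363.68 − $67,368.00 = $4,995.68.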